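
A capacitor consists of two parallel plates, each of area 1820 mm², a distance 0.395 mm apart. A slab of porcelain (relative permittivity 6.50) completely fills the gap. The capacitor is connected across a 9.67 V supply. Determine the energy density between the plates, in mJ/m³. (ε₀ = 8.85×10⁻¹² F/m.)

u ≈ 17.2 mJ/m³

E = V/d = 9.67 / 3.95×10⁻⁴ = 2.45×10⁴ V/m.
u = ½κε₀E² = ½ × 6.50 × 8.85×10⁻¹² × (2.45×10⁴)² = 1.72×10⁻² J/m³.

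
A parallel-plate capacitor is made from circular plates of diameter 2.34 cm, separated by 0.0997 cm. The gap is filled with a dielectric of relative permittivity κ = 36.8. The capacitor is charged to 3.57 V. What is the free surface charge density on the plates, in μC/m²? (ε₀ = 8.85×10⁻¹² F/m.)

σ ≈ 1.17 μC/m²

A = π(2.34/2 cm)² = 4.30×10⁻⁴ m².
C = κε₀A/d = 36.8 × 8.85×10⁻¹² × 4.30×10⁻⁴ / 9.97×10⁻⁴ = 1.40×10⁻¹⁰ F.
σ = Q/A = CV/A = 1.40×10⁻¹⁰ × 3.57 / 4.30×10⁻⁴ = 1.17×10⁻⁶ C/m².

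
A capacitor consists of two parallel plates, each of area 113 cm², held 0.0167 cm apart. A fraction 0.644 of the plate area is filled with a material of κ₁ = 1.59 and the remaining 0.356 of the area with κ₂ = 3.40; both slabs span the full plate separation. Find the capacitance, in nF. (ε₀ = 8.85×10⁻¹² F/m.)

1.34 nF

A = 113 cm² = 1.13×10⁻² m².
Side-by-side slabs ⇒ two capacitors in parallel, each spanning the full gap.
C₁ = κ₁ε₀A₁/d = 1.59 × 8.85×10⁻¹² × 7.28×10⁻³ / 1.67×10⁻⁴ = 6.13×10⁻¹⁰ F.
C₂ = κ₂ε₀A₂/d = 3.40 × 8.85×10⁻¹² × 4.02×10⁻³ / 1.67×10⁻⁴ = 7.25×10⁻¹⁰ F.
C = C₁ + C₂ = 1.34×10⁻⁹ F.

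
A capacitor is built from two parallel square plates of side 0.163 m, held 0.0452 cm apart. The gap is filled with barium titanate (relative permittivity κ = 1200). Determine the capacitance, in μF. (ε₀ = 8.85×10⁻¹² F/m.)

C ≈ 0.624 μF

A = (0.163 m)² = 2.66×10⁻² m².
C = κε₀A/d = 1200 × 8.85×10⁻¹² × 2.66×10⁻² / 4.52×10⁻⁴ = 6.24×10⁻⁷ F.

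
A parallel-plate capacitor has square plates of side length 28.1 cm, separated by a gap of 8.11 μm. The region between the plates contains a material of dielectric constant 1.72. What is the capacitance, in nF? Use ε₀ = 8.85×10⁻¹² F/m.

A = (28.1 cm)² = 7.90×10⁻² m².
C = κε₀A/d = 1.72 × 8.85×10⁻¹² × 7.90×10⁻² / 8.11×10⁻⁶ = 1.48×10⁻⁷ F.

C ≈ 148 nF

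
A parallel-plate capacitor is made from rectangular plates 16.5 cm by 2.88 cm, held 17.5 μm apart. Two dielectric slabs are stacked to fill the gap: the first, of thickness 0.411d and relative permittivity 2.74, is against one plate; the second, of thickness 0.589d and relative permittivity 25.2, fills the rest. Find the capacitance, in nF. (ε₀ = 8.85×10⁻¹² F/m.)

13.9 nF

A = 16.5 × 2.88 cm² = 4.75×10⁻³ m².
Stacked slabs ⇒ two capacitors in series, each with the full plate area.
C₁ = κ₁ε₀A/d₁ = 2.74 × 8.85×10⁻¹² × 4.75×10⁻³ / 7.19×10⁻⁶ = 1.60×10⁻⁸ F.
C₂ = κ₂ε₀A/d₂ = 25.2 × 8.85×10⁻¹² × 4.75×10⁻³ / 1.03×10⁻⁵ = 1.03×10⁻⁷ F.
C = (1/C₁ + 1/C₂)⁻¹ = 1.39×10⁻⁸ F.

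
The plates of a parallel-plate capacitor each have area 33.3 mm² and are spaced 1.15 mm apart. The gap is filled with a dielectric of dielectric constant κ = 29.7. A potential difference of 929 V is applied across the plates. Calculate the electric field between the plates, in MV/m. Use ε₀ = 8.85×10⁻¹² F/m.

E ≈ 0.808 MV/m

E = V/d = 929 / 1.15×10⁻³ = 8.08×10⁵ V/m.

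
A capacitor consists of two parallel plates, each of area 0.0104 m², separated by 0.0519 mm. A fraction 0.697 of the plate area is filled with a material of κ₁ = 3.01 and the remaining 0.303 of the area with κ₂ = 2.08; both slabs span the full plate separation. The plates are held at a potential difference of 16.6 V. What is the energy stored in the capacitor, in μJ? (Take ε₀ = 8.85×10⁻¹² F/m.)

U ≈ 0.667 μJ

Side-by-side slabs ⇒ two capacitors in parallel, each spanning the full gap.
C₁ = κ₁ε₀A₁/d = 3.01 × 8.85×10⁻¹² × 7.25×10⁻³ / 5.19×10⁻⁵ = 3.72×10⁻⁹ F.
C₂ = κ₂ε₀A₂/d = 2.08 × 8.85×10⁻¹² × 3.15×10⁻³ / 5.19×10⁻⁵ = 1.12×10⁻⁹ F.
C = C₁ + C₂ = 4.84×10⁻⁹ F.
U = ½CV² = ½ × 4.84×10⁻⁹ × (16.6)² = 6.67×10⁻⁷ J.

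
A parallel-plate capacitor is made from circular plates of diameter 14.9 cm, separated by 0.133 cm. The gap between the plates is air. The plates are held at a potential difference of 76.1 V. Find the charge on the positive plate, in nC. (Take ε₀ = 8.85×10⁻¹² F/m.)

Q ≈ 8.83 nC

A = π(14.9/2 cm)² = 1.74×10⁻² m².
C = ε₀A/d = 8.85×10⁻¹² × 1.74×10⁻² / 1.33×10⁻³ = 1.16×10⁻¹⁰ F.
Q = CV = 1.16×10⁻¹⁰ × 76.1 = 8.83×10⁻⁹ C.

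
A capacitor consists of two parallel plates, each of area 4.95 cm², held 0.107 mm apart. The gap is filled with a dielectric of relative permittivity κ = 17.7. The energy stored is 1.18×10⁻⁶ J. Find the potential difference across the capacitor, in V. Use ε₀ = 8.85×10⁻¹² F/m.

A = 4.95 cm² = 4.95×10⁻⁴ m².
C = κε₀A/d = 17.7 × 8.85×10⁻¹² × 4.95×10⁻⁴ / 1.07×10⁻⁴ = 7.25×10⁻¹⁰ F.
V = √(2U/C) = √(2 × 1.18×10⁻⁶ / 7.25×10⁻¹⁰) = 57.1 V.

V ≈ 57.1 V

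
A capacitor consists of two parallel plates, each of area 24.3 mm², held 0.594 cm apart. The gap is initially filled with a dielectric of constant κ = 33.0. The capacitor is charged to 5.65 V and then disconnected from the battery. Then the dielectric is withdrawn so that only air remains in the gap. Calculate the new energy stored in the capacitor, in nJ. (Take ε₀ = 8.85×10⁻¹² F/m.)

A = 24.3 mm² = 2.43×10⁻⁵ m².
Initially C₁ = κε₀A/d = 33.0 × 8.85×10⁻¹² × 2.43×10⁻⁵ / 5.94×10⁻³ = 1.19×10⁻¹² F.
U₁ = 1.91×10⁻¹¹ J.
Isolated ⇒ Q is held fixed. C₂ = 0.0303 C₁ and U = Q²/(2C), so U₂/U₁ = C₁/C₂ = 33.0.
U₂ = 33.0 × 1.91×10⁻¹¹ = 6.29×10⁻¹⁰ J.

U ≈ 0.629 nJ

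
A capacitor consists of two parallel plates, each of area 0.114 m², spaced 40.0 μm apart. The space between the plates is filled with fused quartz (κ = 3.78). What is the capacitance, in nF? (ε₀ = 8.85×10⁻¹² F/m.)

95.3 nF

C = κε₀A/d = 3.78 × 8.85×10⁻¹² × 0.114 / 4.00×10⁻⁵ = 9.53×10⁻⁸ F.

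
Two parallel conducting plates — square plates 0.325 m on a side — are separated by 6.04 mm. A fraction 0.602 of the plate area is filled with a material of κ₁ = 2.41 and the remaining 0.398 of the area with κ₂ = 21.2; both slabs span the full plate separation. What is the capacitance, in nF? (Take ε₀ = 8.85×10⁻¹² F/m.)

C ≈ 1.53 nF

A = (0.325 m)² = 0.106 m².
Side-by-side slabs ⇒ two capacitors in parallel, each spanning the full gap.
C₁ = κ₁ε₀A₁/d = 2.41 × 8.85×10⁻¹² × 6.36×10⁻² / 6.04×10⁻³ = 2.25×10⁻¹⁰ F.
C₂ = κ₂ε₀A₂/d = 21.2 × 8.85×10⁻¹² × 4.20×10⁻² / 6.04×10⁻³ = 1.31×10⁻⁹ F.
C = C₁ + C₂ = 1.53×10⁻⁹ F.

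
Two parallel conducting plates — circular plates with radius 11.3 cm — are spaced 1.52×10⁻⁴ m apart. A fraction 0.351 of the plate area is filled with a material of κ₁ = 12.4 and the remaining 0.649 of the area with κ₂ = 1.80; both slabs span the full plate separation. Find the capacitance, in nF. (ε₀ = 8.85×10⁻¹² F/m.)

A = π(11.3 cm)² = 4.01×10⁻² m².
Side-by-side slabs ⇒ two capacitors in parallel, each spanning the full gap.
C₁ = κ₁ε₀A₁/d = 12.4 × 8.85×10⁻¹² × 1.41×10⁻² / 1.52×10⁻⁴ = 1.02×10⁻⁸ F.
C₂ = κ₂ε₀A₂/d = 1.80 × 8.85×10⁻¹² × 2.60×10⁻² / 1.52×10⁻⁴ = 2.73×10⁻⁹ F.
C = C₁ + C₂ = 1.29×10⁻⁸ F.

C ≈ 12.9 nF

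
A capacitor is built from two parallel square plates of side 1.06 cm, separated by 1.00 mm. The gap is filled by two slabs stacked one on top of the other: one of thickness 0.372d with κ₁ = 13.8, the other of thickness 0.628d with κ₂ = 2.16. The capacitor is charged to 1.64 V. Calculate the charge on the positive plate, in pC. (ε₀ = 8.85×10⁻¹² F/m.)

A = (1.06 cm)² = 1.12×10⁻⁴ m².
Stacked slabs ⇒ two capacitors in series, each with the full plate area.
C₁ = κ₁ε₀A/d₁ = 13.8 × 8.85×10⁻¹² × 1.12×10⁻⁴ / 3.72×10⁻⁴ = 3.69×10⁻¹¹ F.
C₂ = κ₂ε₀A/d₂ = 2.16 × 8.85×10⁻¹² × 1.12×10⁻⁴ / 6.28×10⁻⁴ = 3.42×10⁻¹² F.
C = (1/C₁ + 1/C₂)⁻¹ = 3.13×10⁻¹² F.
Q = CV = 3.13×10⁻¹² × 1.64 = 5.13×10⁻¹² C.

5.13 pC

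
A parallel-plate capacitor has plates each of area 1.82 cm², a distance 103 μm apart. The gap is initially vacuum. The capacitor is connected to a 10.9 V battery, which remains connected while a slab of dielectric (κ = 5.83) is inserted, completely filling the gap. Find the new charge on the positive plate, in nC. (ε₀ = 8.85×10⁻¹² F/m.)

A = 1.82 cm² = 1.82×10⁻⁴ m².
Initially C₁ = ε₀A/d = 8.85×10⁻¹² × 1.82×10⁻⁴ / 1.03×10⁻⁴ = 1.56×10⁻¹¹ F.
Q₁ = 1.70×10⁻¹⁰ C.
Battery connected ⇒ V is held fixed. C₂ = 5.83 C₁ and Q = CV, so Q₂/Q₁ = C₂/C₁ = 5.83.
Q₂ = 5.83 × 1.70×10⁻¹⁰ = 9.94×10⁻¹⁰ C.

Q ≈ 0.994 nC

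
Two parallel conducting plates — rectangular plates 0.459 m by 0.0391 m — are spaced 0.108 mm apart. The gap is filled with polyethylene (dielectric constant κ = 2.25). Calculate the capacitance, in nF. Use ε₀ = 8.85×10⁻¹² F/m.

C ≈ 3.31 nF

A = 0.459 × 0.0391 m² = 1.79×10⁻² m².
C = κε₀A/d = 2.25 × 8.85×10⁻¹² × 1.79×10⁻² / 1.08×10⁻⁴ = 3.31×10⁻⁹ F.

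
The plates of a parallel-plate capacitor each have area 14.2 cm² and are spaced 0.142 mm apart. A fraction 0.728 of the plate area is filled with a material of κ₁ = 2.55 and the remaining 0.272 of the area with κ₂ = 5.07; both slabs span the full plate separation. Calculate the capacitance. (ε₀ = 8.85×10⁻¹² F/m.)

C ≈ 286 pF

A = 14.2 cm² = 1.42×10⁻³ m².
Side-by-side slabs ⇒ two capacitors in parallel, each spanning the full gap.
C₁ = κ₁ε₀A₁/d = 2.55 × 8.85×10⁻¹² × 1.03×10⁻³ / 1.42×10⁻⁴ = 1.64×10⁻¹⁰ F.
C₂ = κ₂ε₀A₂/d = 5.07 × 8.85×10⁻¹² × 3.86×10⁻⁴ / 1.42×10⁻⁴ = 1.22×10⁻¹⁰ F.
C = C₁ + C₂ = 2.86×10⁻¹⁰ F.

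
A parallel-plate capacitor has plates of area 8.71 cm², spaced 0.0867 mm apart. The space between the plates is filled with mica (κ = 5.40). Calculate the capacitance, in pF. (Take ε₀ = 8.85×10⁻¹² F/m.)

A = 8.71 cm² = 8.71×10⁻⁴ m².
C = κε₀A/d = 5.40 × 8.85×10⁻¹² × 8.71×10⁻⁴ / 8.67×10⁻⁵ = 4.80×10⁻¹⁰ F.

480 pF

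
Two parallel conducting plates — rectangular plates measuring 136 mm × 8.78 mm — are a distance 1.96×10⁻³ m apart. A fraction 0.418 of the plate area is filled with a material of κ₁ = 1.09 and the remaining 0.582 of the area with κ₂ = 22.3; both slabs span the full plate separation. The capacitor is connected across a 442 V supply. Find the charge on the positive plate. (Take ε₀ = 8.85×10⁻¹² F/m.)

Q ≈ 32.0 nC

A = 136 × 8.78 mm² = 1.19×10⁻³ m².
Side-by-side slabs ⇒ two capacitors in parallel, each spanning the full gap.
C₁ = κ₁ε₀A₁/d = 1.09 × 8.85×10⁻¹² × 4.99×10⁻⁴ / 1.96×10⁻³ = 2.46×10⁻¹² F.
C₂ = κ₂ε₀A₂/d = 22.3 × 8.85×10⁻¹² × 6.95×10⁻⁴ / 1.96×10⁻³ = 7.00×10⁻¹¹ F.
C = C₁ + C₂ = 7.24×10⁻¹¹ F.
Q = CV = 7.24×10⁻¹¹ × 442 = 3.20×10⁻⁸ C.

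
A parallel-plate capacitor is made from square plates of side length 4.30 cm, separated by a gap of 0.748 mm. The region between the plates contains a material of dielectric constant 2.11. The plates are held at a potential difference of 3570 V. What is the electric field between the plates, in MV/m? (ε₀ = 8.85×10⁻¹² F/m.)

E = V/d = 3570 / 7.48×10⁻⁴ = 4.77×10⁶ V/m.

E ≈ 4.77 MV/m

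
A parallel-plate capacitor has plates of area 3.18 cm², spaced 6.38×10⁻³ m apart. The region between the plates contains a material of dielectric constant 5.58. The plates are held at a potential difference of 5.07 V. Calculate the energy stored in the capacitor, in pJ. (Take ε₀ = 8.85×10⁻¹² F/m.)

A = 3.18 cm² = 3.18×10⁻⁴ m².
C = κε₀A/d = 5.58 × 8.85×10⁻¹² × 3.18×10⁻⁴ / 6.38×10⁻³ = 2.46×10⁻¹² F.
U = ½CV² = ½ × 2.46×10⁻¹² × (5.07)² = 3.16×10⁻¹¹ J.

31.6 pJ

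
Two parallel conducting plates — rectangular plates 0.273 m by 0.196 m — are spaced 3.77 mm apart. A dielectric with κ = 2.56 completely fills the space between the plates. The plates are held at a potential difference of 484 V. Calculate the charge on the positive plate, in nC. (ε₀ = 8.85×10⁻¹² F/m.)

A = 0.273 × 0.196 m² = 5.35×10⁻² m².
C = κε₀A/d = 2.56 × 8.85×10⁻¹² × 5.35×10⁻² / 3.77×10⁻³ = 3.22×10⁻¹⁰ F.
Q = CV = 3.22×10⁻¹⁰ × 484 = 1.56×10⁻⁷ C.

156 nC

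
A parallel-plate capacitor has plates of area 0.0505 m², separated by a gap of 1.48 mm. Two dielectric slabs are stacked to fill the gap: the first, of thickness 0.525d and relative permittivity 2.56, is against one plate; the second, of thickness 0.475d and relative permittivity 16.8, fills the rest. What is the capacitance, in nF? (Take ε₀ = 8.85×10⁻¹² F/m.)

C ≈ 1.29 nF

Stacked slabs ⇒ two capacitors in series, each with the full plate area.
C₁ = κ₁ε₀A/d₁ = 2.56 × 8.85×10⁻¹² × 5.05×10⁻² / 7.77×10⁻⁴ = 1.47×10⁻⁹ F.
C₂ = κ₂ε₀A/d₂ = 16.8 × 8.85×10⁻¹² × 5.05×10⁻² / 7.03×10⁻⁴ = 1.07×10⁻⁸ F.
C = (1/C₁ + 1/C₂)⁻¹ = 1.29×10⁻⁹ F.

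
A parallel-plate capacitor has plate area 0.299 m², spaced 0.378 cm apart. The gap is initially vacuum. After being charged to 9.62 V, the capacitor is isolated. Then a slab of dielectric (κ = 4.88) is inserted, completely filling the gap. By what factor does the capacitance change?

C = κε₀A/d scales with κ, so C₂/C₁ = κ = 4.88.

4.88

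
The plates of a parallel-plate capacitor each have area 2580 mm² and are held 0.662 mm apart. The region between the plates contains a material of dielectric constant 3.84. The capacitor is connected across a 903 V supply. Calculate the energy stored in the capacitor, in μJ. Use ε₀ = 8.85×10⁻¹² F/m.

54.0 μJ

A = 2580 mm² = 2.58×10⁻³ m².
C = κε₀A/d = 3.84 × 8.85×10⁻¹² × 2.58×10⁻³ / 6.62×10⁻⁴ = 1.32×10⁻¹⁰ F.
U = ½CV² = ½ × 1.32×10⁻¹⁰ × (903)² = 5.40×10⁻⁵ J.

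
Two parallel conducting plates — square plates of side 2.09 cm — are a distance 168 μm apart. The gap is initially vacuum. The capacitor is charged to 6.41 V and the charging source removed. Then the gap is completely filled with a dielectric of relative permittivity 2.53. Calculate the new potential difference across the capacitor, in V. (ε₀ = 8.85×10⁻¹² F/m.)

2.53 V

A = (2.09 cm)² = 4.37×10⁻⁴ m².
Initially C₁ = ε₀A/d = 8.85×10⁻¹² × 4.37×10⁻⁴ / 1.68×10⁻⁴ = 2.30×10⁻¹¹ F.
V₁ = 6.41 V.
Isolated ⇒ Q is held fixed. C₂ = 2.53 C₁ and V = Q/C, so V₂/V₁ = C₁/C₂ = 0.395.
V₂ = 0.395 × 6.41 = 2.53 V.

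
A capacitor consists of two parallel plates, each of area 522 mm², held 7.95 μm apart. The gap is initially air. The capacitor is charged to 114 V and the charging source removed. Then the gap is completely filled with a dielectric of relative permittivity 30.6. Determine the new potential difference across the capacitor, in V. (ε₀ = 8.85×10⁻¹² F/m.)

A = 522 mm² = 5.22×10⁻⁴ m².
Initially C₁ = ε₀A/d = 8.85×10⁻¹² × 5.22×10⁻⁴ / 7.95×10⁻⁶ = 5.81×10⁻¹⁰ F.
V₁ = 1.14×10² V.
Isolated ⇒ Q is held fixed. C₂ = 30.6 C₁ and V = Q/C, so V₂/V₁ = C₁/C₂ = 0.0327.
V₂ = 0.0327 × 1.14×10² = 3.73 V.

3.73 V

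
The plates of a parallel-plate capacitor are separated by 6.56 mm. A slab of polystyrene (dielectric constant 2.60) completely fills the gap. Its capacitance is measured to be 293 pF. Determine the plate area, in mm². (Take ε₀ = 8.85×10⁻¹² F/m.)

A = Cd/(κε₀) = 2.93×10⁻¹⁰ × 6.56×10⁻³ / (2.60 × 8.85×10⁻¹²) = 8.35×10⁻² m².

A ≈ 8.35×10⁴ mm²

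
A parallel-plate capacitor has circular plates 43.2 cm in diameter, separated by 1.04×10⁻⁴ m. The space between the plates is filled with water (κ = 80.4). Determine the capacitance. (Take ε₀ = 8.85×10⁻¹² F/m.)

C ≈ 1.00 μF

A = π(43.2/2 cm)² = 0.147 m².
C = κε₀A/d = 80.4 × 8.85×10⁻¹² × 0.147 / 1.04×10⁻⁴ = 1.00×10⁻⁶ F.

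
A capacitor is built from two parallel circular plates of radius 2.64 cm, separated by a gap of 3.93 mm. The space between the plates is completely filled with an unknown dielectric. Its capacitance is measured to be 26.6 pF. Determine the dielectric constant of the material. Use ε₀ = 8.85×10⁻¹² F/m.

A = π(2.64 cm)² = 2.19×10⁻³ m².
κ = Cd/(ε₀A) = 2.66×10⁻¹¹ × 3.93×10⁻³ / (8.85×10⁻¹² × 2.19×10⁻³) = 5.39.

κ ≈ 5.39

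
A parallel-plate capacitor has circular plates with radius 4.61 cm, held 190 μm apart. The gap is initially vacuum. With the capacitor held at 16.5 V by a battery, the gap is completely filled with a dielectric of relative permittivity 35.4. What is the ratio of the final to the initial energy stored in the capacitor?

U₂/U₁ ≈ 35.4

Battery connected ⇒ V is held fixed.
C₂ = 35.4 C₁ and U = ½CV², so U₂/U₁ = C₂/C₁ = 35.4.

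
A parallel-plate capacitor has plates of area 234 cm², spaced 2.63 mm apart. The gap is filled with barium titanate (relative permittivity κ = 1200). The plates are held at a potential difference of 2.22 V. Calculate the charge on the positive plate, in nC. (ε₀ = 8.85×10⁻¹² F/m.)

A = 234 cm² = 2.34×10⁻² m².
C = κε₀A/d = 1200 × 8.85×10⁻¹² × 2.34×10⁻² / 2.63×10⁻³ = 9.45×10⁻⁸ F.
Q = CV = 9.45×10⁻⁸ × 2.22 = 2.10×10⁻⁷ C.

210 nC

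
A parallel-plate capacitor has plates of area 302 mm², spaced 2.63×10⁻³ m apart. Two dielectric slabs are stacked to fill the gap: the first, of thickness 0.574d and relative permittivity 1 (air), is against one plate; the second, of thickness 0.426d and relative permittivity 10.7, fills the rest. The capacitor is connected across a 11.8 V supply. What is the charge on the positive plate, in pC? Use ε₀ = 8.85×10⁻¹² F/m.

19.5 pC

A = 302 mm² = 3.02×10⁻⁴ m².
Stacked slabs ⇒ two capacitors in series, each with the full plate area.
C₁ = κ₁ε₀A/d₁ = 1.00 × 8.85×10⁻¹² × 3.02×10⁻⁴ / 1.51×10⁻³ = 1.77×10⁻¹² F.
C₂ = κ₂ε₀A/d₂ = 10.7 × 8.85×10⁻¹² × 3.02×10⁻⁴ / 1.12×10⁻³ = 2.55×10⁻¹¹ F.
C = (1/C₁ + 1/C₂)⁻¹ = 1.66×10⁻¹² F.
Q = CV = 1.66×10⁻¹² × 11.8 = 1.95×10⁻¹¹ C.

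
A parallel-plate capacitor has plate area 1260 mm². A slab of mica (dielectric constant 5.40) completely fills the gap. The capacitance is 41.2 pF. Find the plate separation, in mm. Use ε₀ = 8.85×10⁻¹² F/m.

A = 1260 mm² = 1.26×10⁻³ m².
d = κε₀A/C = 5.40 × 8.85×10⁻¹² × 1.26×10⁻³ / 4.12×10⁻¹¹ = 1.46×10⁻³ m.

1.46 mm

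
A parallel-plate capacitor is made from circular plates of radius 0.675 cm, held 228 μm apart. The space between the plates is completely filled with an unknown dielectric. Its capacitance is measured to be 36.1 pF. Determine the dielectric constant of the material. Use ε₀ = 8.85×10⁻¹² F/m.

A = π(0.675 cm)² = 1.43×10⁻⁴ m².
κ = Cd/(ε₀A) = 3.61×10⁻¹¹ × 2.28×10⁻⁴ / (8.85×10⁻¹² × 1.43×10⁻⁴) = 6.50.

κ ≈ 6.50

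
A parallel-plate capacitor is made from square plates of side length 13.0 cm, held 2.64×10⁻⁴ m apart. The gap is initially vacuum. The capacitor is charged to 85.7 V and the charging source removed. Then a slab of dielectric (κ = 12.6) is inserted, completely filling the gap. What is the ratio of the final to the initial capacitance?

12.6

C = κε₀A/d scales with κ, so C₂/C₁ = κ = 12.6.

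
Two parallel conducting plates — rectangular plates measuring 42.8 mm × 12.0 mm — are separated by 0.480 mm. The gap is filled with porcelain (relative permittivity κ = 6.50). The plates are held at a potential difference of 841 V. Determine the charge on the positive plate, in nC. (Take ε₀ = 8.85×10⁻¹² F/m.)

A = 42.8 × 12.0 mm² = 5.14×10⁻⁴ m².
C = κε₀A/d = 6.50 × 8.85×10⁻¹² × 5.14×10⁻⁴ / 4.80×10⁻⁴ = 6.16×10⁻¹¹ F.
Q = CV = 6.16×10⁻¹¹ × 841 = 5.18×10⁻⁸ C.

Q ≈ 51.8 nC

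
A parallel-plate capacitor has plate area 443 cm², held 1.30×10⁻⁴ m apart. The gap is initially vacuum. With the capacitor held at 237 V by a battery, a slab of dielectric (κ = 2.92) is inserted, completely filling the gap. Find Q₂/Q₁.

2.92

Battery connected ⇒ V is held fixed.
C₂ = 2.92 C₁ and Q = CV, so Q₂/Q₁ = C₂/C₁ = 2.92.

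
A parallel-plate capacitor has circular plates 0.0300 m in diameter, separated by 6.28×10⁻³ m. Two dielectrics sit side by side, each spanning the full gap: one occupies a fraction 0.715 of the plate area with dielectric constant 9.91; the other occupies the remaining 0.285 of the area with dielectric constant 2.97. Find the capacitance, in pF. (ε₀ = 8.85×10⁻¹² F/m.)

A = π(0.0300/2 m)² = 7.07×10⁻⁴ m².
Side-by-side slabs ⇒ two capacitors in parallel, each spanning the full gap.
C₁ = κ₁ε₀A₁/d = 9.91 × 8.85×10⁻¹² × 5.05×10⁻⁴ / 6.28×10⁻³ = 7.06×10⁻¹² F.
C₂ = κ₂ε₀A₂/d = 2.97 × 8.85×10⁻¹² × 2.01×10⁻⁴ / 6.28×10⁻³ = 8.43×10⁻¹³ F.
C = C₁ + C₂ = 7.90×10⁻¹² F.

C ≈ 7.90 pF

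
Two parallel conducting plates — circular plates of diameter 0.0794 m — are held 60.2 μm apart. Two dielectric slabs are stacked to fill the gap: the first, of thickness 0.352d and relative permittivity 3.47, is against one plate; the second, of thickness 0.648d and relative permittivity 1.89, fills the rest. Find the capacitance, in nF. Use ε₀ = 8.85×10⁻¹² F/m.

C ≈ 1.64 nF

A = π(0.0794/2 m)² = 4.95×10⁻³ m².
Stacked slabs ⇒ two capacitors in series, each with the full plate area.
C₁ = κ₁ε₀A/d₁ = 3.47 × 8.85×10⁻¹² × 4.95×10⁻³ / 2.12×10⁻⁵ = 7.18×10⁻⁹ F.
C₂ = κ₂ε₀A/d₂ = 1.89 × 8.85×10⁻¹² × 4.95×10⁻³ / 3.90×10⁻⁵ = 2.12×10⁻⁹ F.
C = (1/C₁ + 1/C₂)⁻¹ = 1.64×10⁻⁹ F.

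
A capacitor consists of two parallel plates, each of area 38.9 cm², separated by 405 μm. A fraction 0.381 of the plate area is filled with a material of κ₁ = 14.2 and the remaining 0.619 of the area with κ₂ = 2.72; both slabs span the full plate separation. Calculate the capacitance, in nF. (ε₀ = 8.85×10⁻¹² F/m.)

C ≈ 0.603 nF

A = 38.9 cm² = 3.89×10⁻³ m².
Side-by-side slabs ⇒ two capacitors in parallel, each spanning the full gap.
C₁ = κ₁ε₀A₁/d = 14.2 × 8.85×10⁻¹² × 1.48×10⁻³ / 4.05×10⁻⁴ = 4.60×10⁻¹⁰ F.
C₂ = κ₂ε₀A₂/d = 2.72 × 8.85×10⁻¹² × 2.41×10⁻³ / 4.05×10⁻⁴ = 1.43×10⁻¹⁰ F.
C = C₁ + C₂ = 6.03×10⁻¹⁰ F.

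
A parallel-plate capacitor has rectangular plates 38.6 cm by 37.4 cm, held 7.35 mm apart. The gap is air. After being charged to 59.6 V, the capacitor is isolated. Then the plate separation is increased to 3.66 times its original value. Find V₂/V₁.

Isolated ⇒ Q is held fixed.
C₂ = 0.273 C₁ and V = Q/C, so V₂/V₁ = C₁/C₂ = 3.66.

3.66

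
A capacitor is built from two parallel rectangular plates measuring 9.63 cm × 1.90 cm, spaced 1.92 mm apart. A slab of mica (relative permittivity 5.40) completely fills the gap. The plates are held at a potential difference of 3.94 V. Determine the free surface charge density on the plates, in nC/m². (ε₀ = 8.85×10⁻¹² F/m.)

98.1 nC/m²

A = 9.63 × 1.90 cm² = 1.83×10⁻³ m².
C = κε₀A/d = 5.40 × 8.85×10⁻¹² × 1.83×10⁻³ / 1.92×10⁻³ = 4.55×10⁻¹¹ F.
σ = Q/A = CV/A = 4.55×10⁻¹¹ × 3.94 / 1.83×10⁻³ = 9.81×10⁻⁸ C/m².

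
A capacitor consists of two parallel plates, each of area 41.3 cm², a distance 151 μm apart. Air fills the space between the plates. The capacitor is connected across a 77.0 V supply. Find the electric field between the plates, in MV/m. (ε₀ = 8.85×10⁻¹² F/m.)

0.510 MV/m

E = V/d = 77.0 / 1.51×10⁻⁴ = 5.10×10⁵ V/m.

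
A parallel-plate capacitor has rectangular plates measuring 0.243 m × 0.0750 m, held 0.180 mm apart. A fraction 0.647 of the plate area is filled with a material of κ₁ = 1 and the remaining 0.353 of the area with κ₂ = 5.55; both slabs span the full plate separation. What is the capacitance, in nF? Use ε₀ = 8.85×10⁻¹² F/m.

A = 0.243 × 0.0750 m² = 1.82×10⁻² m².
Side-by-side slabs ⇒ two capacitors in parallel, each spanning the full gap.
C₁ = κ₁ε₀A₁/d = 1.00 × 8.85×10⁻¹² × 1.18×10⁻² / 1.80×10⁻⁴ = 5.80×10⁻¹⁰ F.
C₂ = κ₂ε₀A₂/d = 5.55 × 8.85×10⁻¹² × 6.43×10⁻³ / 1.80×10⁻⁴ = 1.76×10⁻⁹ F.
C = C₁ + C₂ = 2.34×10⁻⁹ F.

2.34 nF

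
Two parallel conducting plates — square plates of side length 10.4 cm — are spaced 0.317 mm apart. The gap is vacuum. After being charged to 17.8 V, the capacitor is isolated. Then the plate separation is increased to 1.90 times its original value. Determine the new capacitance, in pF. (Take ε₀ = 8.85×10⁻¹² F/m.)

C ≈ 159 pF

A = (10.4 cm)² = 1.08×10⁻² m².
Initially C₁ = ε₀A/d = 8.85×10⁻¹² × 1.08×10⁻² / 3.17×10⁻⁴ = 3.02×10⁻¹⁰ F.
C = ε₀A/d scales as 1/d, so C₂/C₁ = d₁/d₂ = 1/1.90 = 0.526.
C₂ = 0.526 × 3.02×10⁻¹⁰ = 1.59×10⁻¹⁰ F.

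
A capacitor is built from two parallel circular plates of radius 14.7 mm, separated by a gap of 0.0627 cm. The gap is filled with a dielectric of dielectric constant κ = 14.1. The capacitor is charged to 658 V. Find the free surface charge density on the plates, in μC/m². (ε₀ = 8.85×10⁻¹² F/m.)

σ ≈ 131 μC/m²

A = π(14.7 mm)² = 6.79×10⁻⁴ m².
C = κε₀A/d = 14.1 × 8.85×10⁻¹² × 6.79×10⁻⁴ / 6.27×10⁻⁴ = 1.35×10⁻¹⁰ F.
σ = Q/A = CV/A = 1.35×10⁻¹⁰ × 658 / 6.79×10⁻⁴ = 1.31×10⁻⁴ C/m².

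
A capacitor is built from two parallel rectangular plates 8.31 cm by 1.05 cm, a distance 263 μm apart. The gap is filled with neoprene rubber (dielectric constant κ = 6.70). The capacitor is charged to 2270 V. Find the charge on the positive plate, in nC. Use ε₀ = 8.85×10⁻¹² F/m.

447 nC

A = 8.31 × 1.05 cm² = 8.73×10⁻⁴ m².
C = κε₀A/d = 6.70 × 8.85×10⁻¹² × 8.73×10⁻⁴ / 2.63×10⁻⁴ = 1.97×10⁻¹⁰ F.
Q = CV = 1.97×10⁻¹⁰ × 2270 = 4.47×10⁻⁷ C.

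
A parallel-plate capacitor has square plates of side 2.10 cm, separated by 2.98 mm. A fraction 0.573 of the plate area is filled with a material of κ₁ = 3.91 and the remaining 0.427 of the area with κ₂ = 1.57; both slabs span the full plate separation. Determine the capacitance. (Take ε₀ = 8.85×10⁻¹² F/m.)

A = (2.10 cm)² = 4.41×10⁻⁴ m².
Side-by-side slabs ⇒ two capacitors in parallel, each spanning the full gap.
C₁ = κ₁ε₀A₁/d = 3.91 × 8.85×10⁻¹² × 2.53×10⁻⁴ / 2.98×10⁻³ = 2.93×10⁻¹² F.
C₂ = κ₂ε₀A₂/d = 1.57 × 8.85×10⁻¹² × 1.88×10⁻⁴ / 2.98×10⁻³ = 8.78×10⁻¹³ F.
C = C₁ + C₂ = 3.81×10⁻¹² F.

C ≈ 3.81 pF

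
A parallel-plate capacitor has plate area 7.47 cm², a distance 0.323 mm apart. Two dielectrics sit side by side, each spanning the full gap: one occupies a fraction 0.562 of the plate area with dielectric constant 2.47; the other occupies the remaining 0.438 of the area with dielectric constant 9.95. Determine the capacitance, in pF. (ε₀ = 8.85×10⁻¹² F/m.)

118 pF

A = 7.47 cm² = 7.47×10⁻⁴ m².
Side-by-side slabs ⇒ two capacitors in parallel, each spanning the full gap.
C₁ = κ₁ε₀A₁/d = 2.47 × 8.85×10⁻¹² × 4.20×10⁻⁴ / 3.23×10⁻⁴ = 2.84×10⁻¹¹ F.
C₂ = κ₂ε₀A₂/d = 9.95 × 8.85×10⁻¹² × 3.27×10⁻⁴ / 3.23×10⁻⁴ = 8.92×10⁻¹¹ F.
C = C₁ + C₂ = 1.18×10⁻¹⁰ F.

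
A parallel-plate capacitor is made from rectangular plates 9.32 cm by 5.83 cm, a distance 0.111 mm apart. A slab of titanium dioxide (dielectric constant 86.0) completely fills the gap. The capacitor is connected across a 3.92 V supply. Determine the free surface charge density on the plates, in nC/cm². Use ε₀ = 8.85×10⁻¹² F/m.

σ ≈ 2.69 nC/cm²

A = 9.32 × 5.83 cm² = 5.43×10⁻³ m².
C = κε₀A/d = 86.0 × 8.85×10⁻¹² × 5.43×10⁻³ / 1.11×10⁻⁴ = 3.73×10⁻⁸ F.
σ = Q/A = CV/A = 3.73×10⁻⁸ × 3.92 / 5.43×10⁻³ = 2.69×10⁻⁵ C/m².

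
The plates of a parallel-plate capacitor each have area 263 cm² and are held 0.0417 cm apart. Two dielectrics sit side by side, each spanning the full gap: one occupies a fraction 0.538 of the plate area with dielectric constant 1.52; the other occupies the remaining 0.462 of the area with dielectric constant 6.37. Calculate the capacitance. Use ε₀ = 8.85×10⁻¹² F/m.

A = 263 cm² = 2.63×10⁻² m².
Side-by-side slabs ⇒ two capacitors in parallel, each spanning the full gap.
C₁ = κ₁ε₀A₁/d = 1.52 × 8.85×10⁻¹² × 1.41×10⁻² / 4.17×10⁻⁴ = 4.56×10⁻¹⁰ F.
C₂ = κ₂ε₀A₂/d = 6.37 × 8.85×10⁻¹² × 1.22×10⁻² / 4.17×10⁻⁴ = 1.64×10⁻⁹ F.
C = C₁ + C₂ = 2.10×10⁻⁹ F.

C ≈ 2.10 nF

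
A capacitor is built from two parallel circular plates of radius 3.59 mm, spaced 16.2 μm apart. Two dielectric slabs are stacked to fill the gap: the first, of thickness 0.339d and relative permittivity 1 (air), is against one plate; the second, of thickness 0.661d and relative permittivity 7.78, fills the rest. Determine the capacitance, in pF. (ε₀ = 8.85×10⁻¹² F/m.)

A = π(3.59 mm)² = 4.05×10⁻⁵ m².
Stacked slabs ⇒ two capacitors in series, each with the full plate area.
C₁ = κ₁ε₀A/d₁ = 1.00 × 8.85×10⁻¹² × 4.05×10⁻⁵ / 5.49×10⁻⁶ = 6.52×10⁻¹¹ F.
C₂ = κ₂ε₀A/d₂ = 7.78 × 8.85×10⁻¹² × 4.05×10⁻⁵ / 1.07×10⁻⁵ = 2.60×10⁻¹⁰ F.
C = (1/C₁ + 1/C₂)⁻¹ = 5.22×10⁻¹¹ F.

52.2 pF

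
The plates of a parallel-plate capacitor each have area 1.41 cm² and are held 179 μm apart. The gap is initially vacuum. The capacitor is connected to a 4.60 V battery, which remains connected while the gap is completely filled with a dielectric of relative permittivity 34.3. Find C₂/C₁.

C = κε₀A/d scales with κ, so C₂/C₁ = κ = 34.3.

C₂/C₁ ≈ 34.3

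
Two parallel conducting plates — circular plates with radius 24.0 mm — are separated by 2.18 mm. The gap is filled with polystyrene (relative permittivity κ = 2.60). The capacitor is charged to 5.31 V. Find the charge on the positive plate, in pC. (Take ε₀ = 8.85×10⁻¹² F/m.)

101 pC

A = π(24.0 mm)² = 1.81×10⁻³ m².
C = κε₀A/d = 2.60 × 8.85×10⁻¹² × 1.81×10⁻³ / 2.18×10⁻³ = 1.91×10⁻¹¹ F.
Q = CV = 1.91×10⁻¹¹ × 5.31 = 1.01×10⁻¹⁰ C.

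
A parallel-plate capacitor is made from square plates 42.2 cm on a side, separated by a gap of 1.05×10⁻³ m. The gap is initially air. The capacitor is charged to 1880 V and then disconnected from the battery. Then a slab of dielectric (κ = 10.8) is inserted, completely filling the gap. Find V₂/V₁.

Isolated ⇒ Q is held fixed.
C₂ = 10.8 C₁ and V = Q/C, so V₂/V₁ = C₁/C₂ = 0.0926.

V₂/V₁ ≈ 0.0926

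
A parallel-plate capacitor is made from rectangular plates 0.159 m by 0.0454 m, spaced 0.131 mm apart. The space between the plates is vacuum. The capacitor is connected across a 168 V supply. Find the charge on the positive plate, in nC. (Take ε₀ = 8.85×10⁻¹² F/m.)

A = 0.159 × 0.0454 m² = 7.22×10⁻³ m².
C = ε₀A/d = 8.85×10⁻¹² × 7.22×10⁻³ / 1.31×10⁻⁴ = 4.88×10⁻¹⁰ F.
Q = CV = 4.88×10⁻¹⁰ × 168 = 8.19×10⁻⁸ C.

Q ≈ 81.9 nC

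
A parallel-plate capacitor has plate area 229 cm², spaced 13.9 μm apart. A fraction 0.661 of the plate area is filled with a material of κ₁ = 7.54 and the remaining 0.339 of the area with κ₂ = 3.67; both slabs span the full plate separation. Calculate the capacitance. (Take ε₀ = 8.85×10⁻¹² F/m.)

A = 229 cm² = 2.29×10⁻² m².
Side-by-side slabs ⇒ two capacitors in parallel, each spanning the full gap.
C₁ = κ₁ε₀A₁/d = 7.54 × 8.85×10⁻¹² × 1.51×10⁻² / 1.39×10⁻⁵ = 7.27×10⁻⁸ F.
C₂ = κ₂ε₀A₂/d = 3.67 × 8.85×10⁻¹² × 7.76×10⁻³ / 1.39×10⁻⁵ = 1.81×10⁻⁸ F.
C = C₁ + C₂ = 9.08×10⁻⁸ F.

C ≈ 90.8 nF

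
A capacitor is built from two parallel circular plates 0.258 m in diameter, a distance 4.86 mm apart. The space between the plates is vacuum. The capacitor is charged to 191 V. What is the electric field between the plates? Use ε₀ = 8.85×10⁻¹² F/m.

39.3 kV/m

E = V/d = 191 / 4.86×10⁻³ = 3.93×10⁴ V/m.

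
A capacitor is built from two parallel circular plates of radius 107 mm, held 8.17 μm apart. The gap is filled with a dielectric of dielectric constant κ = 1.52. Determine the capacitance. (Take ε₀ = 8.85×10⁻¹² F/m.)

A = π(107 mm)² = 3.60×10⁻² m².
C = κε₀A/d = 1.52 × 8.85×10⁻¹² × 3.60×10⁻² / 8.17×10⁻⁶ = 5.92×10⁻⁸ F.

C ≈ 59.2 nF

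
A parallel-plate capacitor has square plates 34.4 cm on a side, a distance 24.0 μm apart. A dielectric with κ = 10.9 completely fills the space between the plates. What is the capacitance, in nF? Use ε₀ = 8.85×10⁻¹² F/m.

A = (34.4 cm)² = 0.118 m².
C = κε₀A/d = 10.9 × 8.85×10⁻¹² × 0.118 / 2.40×10⁻⁵ = 4.76×10⁻⁷ F.

C ≈ 476 nF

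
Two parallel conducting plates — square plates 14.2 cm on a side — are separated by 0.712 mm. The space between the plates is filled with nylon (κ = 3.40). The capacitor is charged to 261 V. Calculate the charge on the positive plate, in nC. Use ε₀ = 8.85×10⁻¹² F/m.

A = (14.2 cm)² = 2.02×10⁻² m².
C = κε₀A/d = 3.40 × 8.85×10⁻¹² × 2.02×10⁻² / 7.12×10⁻⁴ = 8.52×10⁻¹⁰ F.
Q = CV = 8.52×10⁻¹⁰ × 261 = 2.22×10⁻⁷ C.

Q ≈ 222 nC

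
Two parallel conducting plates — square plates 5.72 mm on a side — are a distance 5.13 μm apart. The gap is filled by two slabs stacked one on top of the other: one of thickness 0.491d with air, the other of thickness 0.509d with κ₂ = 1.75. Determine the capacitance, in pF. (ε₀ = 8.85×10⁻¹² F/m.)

A = (5.72 mm)² = 3.27×10⁻⁵ m².
Stacked slabs ⇒ two capacitors in series, each with the full plate area.
C₁ = κ₁ε₀A/d₁ = 1.00 × 8.85×10⁻¹² × 3.27×10⁻⁵ / 2.52×10⁻⁶ = 1.15×10⁻¹⁰ F.
C₂ = κ₂ε₀A/d₂ = 1.75 × 8.85×10⁻¹² × 3.27×10⁻⁵ / 2.61×10⁻⁶ = 1.94×10⁻¹⁰ F.
C = (1/C₁ + 1/C₂)⁻¹ = 7.22×10⁻¹¹ F.

72.2 pF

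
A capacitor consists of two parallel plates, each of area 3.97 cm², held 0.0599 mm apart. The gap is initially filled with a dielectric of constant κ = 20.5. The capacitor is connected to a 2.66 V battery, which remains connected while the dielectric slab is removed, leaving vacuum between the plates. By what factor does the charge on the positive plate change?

Q₂/Q₁ ≈ 0.0488

Battery connected ⇒ V is held fixed.
C₂ = 0.0488 C₁ and Q = CV, so Q₂/Q₁ = C₂/C₁ = 0.0488.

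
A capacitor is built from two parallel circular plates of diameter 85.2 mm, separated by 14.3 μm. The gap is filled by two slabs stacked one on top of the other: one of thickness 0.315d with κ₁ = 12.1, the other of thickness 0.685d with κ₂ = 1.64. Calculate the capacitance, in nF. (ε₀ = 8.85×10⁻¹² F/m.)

C ≈ 7.95 nF

A = π(85.2/2 mm)² = 5.70×10⁻³ m².
Stacked slabs ⇒ two capacitors in series, each with the full plate area.
C₁ = κ₁ε₀A/d₁ = 12.1 × 8.85×10⁻¹² × 5.70×10⁻³ / 4.50×10⁻⁶ = 1.36×10⁻⁷ F.
C₂ = κ₂ε₀A/d₂ = 1.64 × 8.85×10⁻¹² × 5.70×10⁻³ / 9.80×10⁻⁶ = 8.45×10⁻⁹ F.
C = (1/C₁ + 1/C₂)⁻¹ = 7.95×10⁻⁹ F.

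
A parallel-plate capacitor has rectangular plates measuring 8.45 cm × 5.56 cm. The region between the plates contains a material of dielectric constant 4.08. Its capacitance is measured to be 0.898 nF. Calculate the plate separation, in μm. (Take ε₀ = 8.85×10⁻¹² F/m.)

A = 8.45 × 5.56 cm² = 4.70×10⁻³ m².
d = κε₀A/C = 4.08 × 8.85×10⁻¹² × 4.70×10⁻³ / 8.98×10⁻¹⁰ = 1.89×10⁻⁴ m.

d ≈ 189 μm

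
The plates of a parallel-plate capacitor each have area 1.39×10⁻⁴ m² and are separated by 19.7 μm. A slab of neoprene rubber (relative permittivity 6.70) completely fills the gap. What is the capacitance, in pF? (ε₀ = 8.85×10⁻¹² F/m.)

418 pF

C = κε₀A/d = 6.70 × 8.85×10⁻¹² × 1.39×10⁻⁴ / 1.97×10⁻⁵ = 4.18×10⁻¹⁰ F.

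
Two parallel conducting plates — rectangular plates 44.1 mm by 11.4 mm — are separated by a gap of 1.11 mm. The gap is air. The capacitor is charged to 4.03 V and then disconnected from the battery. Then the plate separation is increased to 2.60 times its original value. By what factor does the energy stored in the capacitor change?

Isolated ⇒ Q is held fixed.
C₂ = 0.385 C₁ and U = Q²/(2C), so U₂/U₁ = C₁/C₂ = 2.60.

U₂/U₁ ≈ 2.60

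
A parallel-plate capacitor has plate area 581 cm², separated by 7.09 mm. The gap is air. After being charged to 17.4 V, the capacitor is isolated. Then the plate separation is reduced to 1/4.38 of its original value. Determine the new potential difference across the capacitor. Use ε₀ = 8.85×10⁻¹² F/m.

V ≈ 3.97 V

A = 581 cm² = 5.81×10⁻² m².
Initially C₁ = ε₀A/d = 8.85×10⁻¹² × 5.81×10⁻² / 7.09×10⁻³ = 7.25×10⁻¹¹ F.
V₁ = 17.4 V.
Isolated ⇒ Q is held fixed. C₂ = 4.38 C₁ and V = Q/C, so V₂/V₁ = C₁/C₂ = 0.228.
V₂ = 0.228 × 17.4 = 3.97 V.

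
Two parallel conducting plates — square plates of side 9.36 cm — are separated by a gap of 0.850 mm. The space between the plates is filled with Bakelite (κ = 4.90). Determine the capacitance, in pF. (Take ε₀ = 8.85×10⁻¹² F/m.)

447 pF

A = (9.36 cm)² = 8.76×10⁻³ m².
C = κε₀A/d = 4.90 × 8.85×10⁻¹² × 8.76×10⁻³ / 8.50×10⁻⁴ = 4.47×10⁻¹⁰ F.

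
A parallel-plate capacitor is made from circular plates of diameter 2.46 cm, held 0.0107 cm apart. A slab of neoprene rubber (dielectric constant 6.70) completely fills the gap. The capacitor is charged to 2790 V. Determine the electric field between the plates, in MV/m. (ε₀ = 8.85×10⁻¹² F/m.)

E = V/d = 2790 / 1.07×10⁻⁴ = 2.61×10⁷ V/m.

26.1 MV/m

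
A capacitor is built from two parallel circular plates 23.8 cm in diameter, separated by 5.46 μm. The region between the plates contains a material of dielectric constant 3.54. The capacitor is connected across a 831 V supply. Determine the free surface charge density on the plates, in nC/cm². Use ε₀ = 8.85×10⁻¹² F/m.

477 nC/cm²

A = π(23.8/2 cm)² = 4.45×10⁻² m².
C = κε₀A/d = 3.54 × 8.85×10⁻¹² × 4.45×10⁻² / 5.46×10⁻⁶ = 2.55×10⁻⁷ F.
σ = Q/A = CV/A = 2.55×10⁻⁷ × 831 / 4.45×10⁻² = 4.77×10⁻³ C/m².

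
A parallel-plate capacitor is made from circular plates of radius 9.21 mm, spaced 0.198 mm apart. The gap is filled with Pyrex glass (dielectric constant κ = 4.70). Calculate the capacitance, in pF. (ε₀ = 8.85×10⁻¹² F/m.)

C ≈ 56.0 pF

A = π(9.21 mm)² = 2.66×10⁻⁴ m².
C = κε₀A/d = 4.70 × 8.85×10⁻¹² × 2.66×10⁻⁴ / 1.98×10⁻⁴ = 5.60×10⁻¹¹ F.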